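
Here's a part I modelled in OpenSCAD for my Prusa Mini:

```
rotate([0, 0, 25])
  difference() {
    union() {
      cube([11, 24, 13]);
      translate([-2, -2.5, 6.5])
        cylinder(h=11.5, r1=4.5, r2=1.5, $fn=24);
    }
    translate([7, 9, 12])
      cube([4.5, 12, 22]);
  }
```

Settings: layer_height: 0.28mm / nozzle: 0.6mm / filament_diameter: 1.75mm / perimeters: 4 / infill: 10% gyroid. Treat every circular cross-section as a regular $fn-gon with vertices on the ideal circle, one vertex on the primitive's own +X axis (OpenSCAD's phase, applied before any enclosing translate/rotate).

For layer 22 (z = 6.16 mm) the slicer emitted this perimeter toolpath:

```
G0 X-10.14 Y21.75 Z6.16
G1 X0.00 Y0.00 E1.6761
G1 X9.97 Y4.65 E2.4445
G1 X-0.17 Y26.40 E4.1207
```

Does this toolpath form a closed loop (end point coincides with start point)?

no

Start point (G0): (-10.14, 21.75). End point (last G1): the path does not return to the start — open.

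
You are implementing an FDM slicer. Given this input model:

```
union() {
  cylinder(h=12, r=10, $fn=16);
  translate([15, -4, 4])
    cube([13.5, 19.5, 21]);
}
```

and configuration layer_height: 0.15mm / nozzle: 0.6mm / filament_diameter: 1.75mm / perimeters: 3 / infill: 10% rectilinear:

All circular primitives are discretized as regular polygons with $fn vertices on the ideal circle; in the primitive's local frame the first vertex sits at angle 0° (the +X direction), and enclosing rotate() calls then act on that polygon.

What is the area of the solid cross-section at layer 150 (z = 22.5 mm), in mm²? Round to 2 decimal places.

263.25 mm²

At z = 22.5 mm: the cylinder is absent (z outside [0, 12]); the cube at (15, -4) is present — its section is the full 13.5×19.5 rectangle (area 263.25 mm²); Merging all regions: only the 13.5×19.5 cube at (15, -4) is present, so the union is just that shape — area = 263.25 mm². Overall, the cross-section is a single solid region. Net area = 263.25 mm².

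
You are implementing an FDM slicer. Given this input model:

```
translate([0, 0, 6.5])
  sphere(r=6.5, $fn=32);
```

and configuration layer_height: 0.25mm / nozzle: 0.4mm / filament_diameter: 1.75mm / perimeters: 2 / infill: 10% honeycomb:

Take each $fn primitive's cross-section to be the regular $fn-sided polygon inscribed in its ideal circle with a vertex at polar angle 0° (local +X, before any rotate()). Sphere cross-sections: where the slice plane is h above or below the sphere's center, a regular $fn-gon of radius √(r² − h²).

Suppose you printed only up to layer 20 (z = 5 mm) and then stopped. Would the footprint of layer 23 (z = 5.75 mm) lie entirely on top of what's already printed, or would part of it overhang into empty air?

part overhangs

Compare the two slices. At z = 5: the r=6.5 sphere slices to a regular 32-gon of circumradius 6.325 (√(r²−h²) with h=1.5 from center) (area = (32/2)·6.325²·sin(360°/32) = 124.86 mm²). At z = 5.75: the r=6.5 sphere slices to a regular 32-gon of circumradius 6.457 (√(r²−h²) with h=0.75 from center) (area = (32/2)·6.457²·sin(360°/32) = 130.13 mm²). Checking containment: at z = 5.75 the cross-section extends beyond the z = 5 cross-section by about 5.27 mm².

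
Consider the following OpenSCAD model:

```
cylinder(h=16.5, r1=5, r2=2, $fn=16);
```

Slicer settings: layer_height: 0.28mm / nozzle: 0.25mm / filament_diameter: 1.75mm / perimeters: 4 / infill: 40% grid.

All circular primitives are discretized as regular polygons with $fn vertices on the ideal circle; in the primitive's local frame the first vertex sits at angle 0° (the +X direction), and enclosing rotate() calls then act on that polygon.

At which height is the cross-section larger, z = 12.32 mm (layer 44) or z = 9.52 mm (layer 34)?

layer 34 (z = 9.52 mm)

Layer 44 (z = 12.32): the cone (r1=5→r2=2) has section circumradius 2.760 here — a regular 16-gon (area = (16/2)·2.760²·sin(360°/16) = 23.32 mm²). So its area = 23.32 mm². Layer 34 (z = 9.52): the cone (r1=5→r2=2) has section circumradius 3.269 here — a regular 16-gon (area = (16/2)·3.269²·sin(360°/16) = 32.72 mm²). So its area = 32.72 mm². Layer 34 is larger (32.72 vs 23.32 mm²).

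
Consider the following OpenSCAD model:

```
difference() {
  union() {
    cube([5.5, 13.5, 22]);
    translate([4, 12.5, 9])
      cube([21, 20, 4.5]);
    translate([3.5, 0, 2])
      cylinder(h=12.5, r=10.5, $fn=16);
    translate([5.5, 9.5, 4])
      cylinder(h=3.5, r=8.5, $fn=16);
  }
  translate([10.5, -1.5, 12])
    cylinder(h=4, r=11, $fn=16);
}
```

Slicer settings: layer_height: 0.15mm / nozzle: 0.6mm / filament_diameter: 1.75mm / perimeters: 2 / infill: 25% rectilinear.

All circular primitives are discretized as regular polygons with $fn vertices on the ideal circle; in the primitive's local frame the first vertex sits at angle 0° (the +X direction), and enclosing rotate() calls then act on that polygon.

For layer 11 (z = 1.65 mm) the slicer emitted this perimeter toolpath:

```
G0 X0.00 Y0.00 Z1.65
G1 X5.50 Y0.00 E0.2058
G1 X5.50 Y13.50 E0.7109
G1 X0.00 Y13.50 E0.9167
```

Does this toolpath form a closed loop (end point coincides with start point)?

Start point (G0): (0.00, 0.00). End point (last G1): the path does not return to the start — open.

no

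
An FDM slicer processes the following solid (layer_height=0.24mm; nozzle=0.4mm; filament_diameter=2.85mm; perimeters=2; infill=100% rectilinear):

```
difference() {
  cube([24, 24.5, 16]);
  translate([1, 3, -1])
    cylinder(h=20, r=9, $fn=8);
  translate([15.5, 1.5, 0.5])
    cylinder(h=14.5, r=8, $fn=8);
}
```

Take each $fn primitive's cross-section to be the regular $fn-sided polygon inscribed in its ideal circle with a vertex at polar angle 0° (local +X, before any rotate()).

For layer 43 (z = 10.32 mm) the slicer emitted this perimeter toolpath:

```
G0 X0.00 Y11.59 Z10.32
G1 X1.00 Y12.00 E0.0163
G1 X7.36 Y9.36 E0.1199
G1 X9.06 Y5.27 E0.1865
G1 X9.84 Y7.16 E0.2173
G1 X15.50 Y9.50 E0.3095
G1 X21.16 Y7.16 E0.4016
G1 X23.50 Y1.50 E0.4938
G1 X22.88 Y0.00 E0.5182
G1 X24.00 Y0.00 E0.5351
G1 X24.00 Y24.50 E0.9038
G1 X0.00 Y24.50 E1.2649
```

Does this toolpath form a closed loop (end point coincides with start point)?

no

Start point (G0): (0.00, 11.59). End point (last G1): the path does not return to the start — open.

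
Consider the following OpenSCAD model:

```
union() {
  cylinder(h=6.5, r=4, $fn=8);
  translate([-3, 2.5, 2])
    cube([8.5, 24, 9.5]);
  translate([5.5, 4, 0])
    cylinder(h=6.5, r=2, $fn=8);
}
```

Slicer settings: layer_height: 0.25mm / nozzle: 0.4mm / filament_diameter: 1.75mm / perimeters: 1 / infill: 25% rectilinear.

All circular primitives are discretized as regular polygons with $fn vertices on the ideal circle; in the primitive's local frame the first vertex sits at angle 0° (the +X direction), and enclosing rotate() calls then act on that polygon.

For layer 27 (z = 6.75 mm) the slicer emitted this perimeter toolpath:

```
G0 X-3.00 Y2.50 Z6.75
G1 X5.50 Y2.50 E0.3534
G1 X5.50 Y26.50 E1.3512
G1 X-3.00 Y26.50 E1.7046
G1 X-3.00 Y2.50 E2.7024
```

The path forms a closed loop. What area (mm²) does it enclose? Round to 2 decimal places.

204.00 mm²

Apply the shoelace formula to the sequence of (X, Y) vertices; enclosed area = 204.00 mm².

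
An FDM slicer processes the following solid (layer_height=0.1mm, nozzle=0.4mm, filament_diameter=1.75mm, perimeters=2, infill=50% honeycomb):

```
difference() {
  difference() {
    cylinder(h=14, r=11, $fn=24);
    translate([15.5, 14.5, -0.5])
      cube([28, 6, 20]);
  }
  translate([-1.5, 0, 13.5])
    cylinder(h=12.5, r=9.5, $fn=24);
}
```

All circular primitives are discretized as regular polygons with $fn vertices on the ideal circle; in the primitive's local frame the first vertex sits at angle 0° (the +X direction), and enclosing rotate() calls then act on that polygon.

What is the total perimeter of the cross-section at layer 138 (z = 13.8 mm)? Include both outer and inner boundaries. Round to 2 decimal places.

At z = 13.8 mm: the cylinder: section is a regular 24-gon, circumradius r=11 (perimeter = 2·24·11.000·sin(180°/24) = 68.92 mm); the 28×6 cube at (15.5, 14.5) contributes its full rectangle (perimeter 68.00 mm); After the difference (first − rest): starting from the r=11 cylinder, the 28×6 cube at (15.5, 14.5) misses the remaining region (no effect) — boundary = 68.92 mm; the cylinder at (-1.5, 0): section is a regular 24-gon, circumradius r=9.5 (perimeter = 2·24·9.500·sin(180°/24) = 59.52 mm); Taking the first minus the rest: starting from the result so far, the r=9.5 cylinder at (-1.5, 0) lies inside it touching the edge (removes its full 280.30 mm²) — boundary = 118.52 mm. Overall, the cross-section is a single solid region. Total boundary length (outer) = 118.52 mm.

118.52 mm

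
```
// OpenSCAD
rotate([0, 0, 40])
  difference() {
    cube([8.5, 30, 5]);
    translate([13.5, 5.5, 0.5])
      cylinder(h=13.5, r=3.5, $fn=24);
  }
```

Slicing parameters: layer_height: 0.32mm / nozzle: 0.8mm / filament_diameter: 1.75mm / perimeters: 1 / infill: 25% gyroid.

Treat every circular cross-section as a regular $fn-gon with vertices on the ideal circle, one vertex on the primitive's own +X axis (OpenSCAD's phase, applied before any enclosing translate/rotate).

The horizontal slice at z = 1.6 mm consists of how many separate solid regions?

1

At z = 1.6 mm: the cube is present — its section is the full 8.5×30 rectangle; the cylinder at (13.5, 5.5): section is a regular 24-gon, circumradius r=3.5; Subtracting the remaining from the first: starting from the 8.5×30 cube, the r=3.5 cylinder at (13.5, 5.5) misses the remaining region (no effect) — 1 connected region; (rotated 40° about Z; rotation is an isometry so areas/perimeters/island counts are preserved). The result has 1 disconnected region.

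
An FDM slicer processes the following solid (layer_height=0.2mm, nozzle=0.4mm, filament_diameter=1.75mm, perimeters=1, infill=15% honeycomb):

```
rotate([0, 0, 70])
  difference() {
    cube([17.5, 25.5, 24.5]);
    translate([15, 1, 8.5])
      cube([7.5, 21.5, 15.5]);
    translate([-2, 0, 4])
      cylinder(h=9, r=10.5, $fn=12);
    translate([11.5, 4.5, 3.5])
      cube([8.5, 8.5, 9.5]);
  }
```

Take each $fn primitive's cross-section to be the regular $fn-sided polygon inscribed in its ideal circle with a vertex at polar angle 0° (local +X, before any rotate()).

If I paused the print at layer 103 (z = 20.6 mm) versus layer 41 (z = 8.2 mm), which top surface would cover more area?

Layer 103 (z = 20.6): the cube (footprint 17.5×25.5) is included at this height (area 446.25 mm²); the cube at (15, 1) is present — its section is the full 7.5×21.5 rectangle (area 161.25 mm²); the cylinder at (-2, 0) is not intersected at this z (z outside [4, 13]); the cube at (11.5, 4.5) is absent (z outside [3.5, 13]); Taking the first minus the rest: starting from the 17.5×25.5 cube (446.25 mm²), the 7.5×21.5 cube at (15, 1) partially overlaps it — only the 53.75 mm² overlap (of its 161.25 mm²) is removed, clipping the outline — area = 392.50 mm²; (rotated 70° about Z; rotation is an isometry so areas/perimeters/island counts are preserved). So its area = 392.50 mm². Layer 41 (z = 8.2): the cube is present — its section is the full 17.5×25.5 rectangle (area 446.25 mm²); the cube at (15, 1) is absent (z outside [8.5, 24]); the r=10.5 cylinder at (-2, 0) gives a regular 12-gon of circumradius 10.5 (constant along its height) (area = (12/2)·10.500²·sin(360°/12) = 330.75 mm²); the cube at (11.5, 4.5) is present — its section is the full 8.5×8.5 rectangle (area 72.25 mm²); After the difference (first − rest): starting from the 17.5×25.5 cube (446.25 mm²), the r=10.5 cylinder at (-2, 0) partially overlaps it — only the 62.22 mm² overlap (of its 330.75 mm²) is removed, clipping the outline; the 8.5×8.5 cube at (11.5, 4.5) partially overlaps it — only the 51.00 mm² overlap (of its 72.25 mm²) is removed, clipping the outline — area = 333.03 mm²; (rotated 70° about Z; rotation is an isometry so areas/perimeters/island counts are preserved). So its area = 333.03 mm². Layer 103 is larger (392.50 vs 333.03 mm²).

layer 103 (z = 20.6 mm)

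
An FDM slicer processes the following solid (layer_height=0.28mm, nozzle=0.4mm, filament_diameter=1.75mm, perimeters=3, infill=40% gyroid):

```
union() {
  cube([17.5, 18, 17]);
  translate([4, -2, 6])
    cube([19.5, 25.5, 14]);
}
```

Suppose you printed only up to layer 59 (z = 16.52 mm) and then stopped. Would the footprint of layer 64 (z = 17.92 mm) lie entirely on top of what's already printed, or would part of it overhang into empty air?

entirely on top

Compare the two slices. At z = 16.52: the cube (footprint 17.5×18) is included at this height (area 315.00 mm²); the 19.5×25.5 cube at (4, -2) contributes its full rectangle (area 497.25 mm²); Combining (union): the regions partially overlap — summed areas 812.25 mm² minus the doubly-counted overlap 243.00 mm² gives 569.25 mm² — area = 569.25 mm². At z = 17.92: the cube is absent (z outside [0, 17]); the cube at (4, -2) (footprint 19.5×25.5) is included at this height (area 497.25 mm²); Combining (union): only the 19.5×25.5 cube at (4, -2) is present, so the union is just that shape — area = 497.25 mm². Checking containment: the cross-section at z = 17.92 is a subset of the cross-section at z = 16.52.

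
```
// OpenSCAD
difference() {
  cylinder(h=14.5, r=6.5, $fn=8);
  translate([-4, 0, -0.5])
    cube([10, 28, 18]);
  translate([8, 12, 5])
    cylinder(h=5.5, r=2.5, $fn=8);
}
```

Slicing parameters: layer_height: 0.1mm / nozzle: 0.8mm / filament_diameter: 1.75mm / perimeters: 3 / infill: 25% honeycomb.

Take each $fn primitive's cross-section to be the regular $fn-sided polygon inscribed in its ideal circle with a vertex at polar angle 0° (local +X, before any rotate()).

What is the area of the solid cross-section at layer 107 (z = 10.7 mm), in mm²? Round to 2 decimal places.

67.24 mm²

At z = 10.7 mm: the r=6.5 cylinder contributes a regular 8-gon of circumradius 6.5 (area = (8/2)·6.500²·sin(360°/8) = 119.50 mm²); the cube at (-4, 0) is present — its section is the full 10×28 rectangle (area 280.00 mm²); the cylinder at (8, 12) does not reach this height (z outside [5, 10.5]); Subtracting the remaining from the first: starting from the r=6.5 cylinder (119.50 mm²), the 10×28 cube at (-4, 0) partially overlaps it — only the 52.26 mm² overlap (of its 280.00 mm²) is removed, clipping the outline — area = 67.24 mm². Overall, the cross-section is a single solid region. Net area = 67.24 mm².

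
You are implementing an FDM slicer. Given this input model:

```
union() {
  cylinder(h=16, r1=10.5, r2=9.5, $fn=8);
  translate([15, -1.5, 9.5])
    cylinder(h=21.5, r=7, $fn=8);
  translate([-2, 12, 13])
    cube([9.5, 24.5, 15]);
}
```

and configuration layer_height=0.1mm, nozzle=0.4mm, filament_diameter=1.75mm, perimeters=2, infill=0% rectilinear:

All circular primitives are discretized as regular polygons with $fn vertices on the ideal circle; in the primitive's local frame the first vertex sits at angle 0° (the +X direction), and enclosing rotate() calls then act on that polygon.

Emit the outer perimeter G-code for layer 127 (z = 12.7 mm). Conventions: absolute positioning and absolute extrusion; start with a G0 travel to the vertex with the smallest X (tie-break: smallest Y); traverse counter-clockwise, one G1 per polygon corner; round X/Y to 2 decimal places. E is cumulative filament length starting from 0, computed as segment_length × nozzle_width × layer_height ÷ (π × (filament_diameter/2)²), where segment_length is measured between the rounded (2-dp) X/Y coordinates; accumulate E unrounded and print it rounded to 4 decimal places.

At z = 12.7 mm: the cone contributes a regular 8-gon of circumradius 9.706 (interpolated between r1=10.5 and r2=9.5 at t=0.794); the r=7 cylinder at (15, -1.5) gives a regular 8-gon of circumradius 7 (constant along its height); the cube at (-2, 12) is absent (z outside [13, 28]); Combining (union): the regions partially overlap (shared area 3.05 mm²), so overlapping operands fuse into one piece — 1 connected region. The outline is a single polygon with 16 vertices. Extrusion per mm of travel: 0.4 × 0.1 / (π × 0.875²) = 0.016630. Accumulating E over each segment gives final E = 1.5527.

G0 X-9.71 Y0.00 Z12.70
G1 X-6.86 Y-6.86 E0.1235
G1 X0.00 Y-9.71 E0.2471
G1 X6.86 Y-6.86 E0.3706
G1 X8.54 Y-2.81 E0.4435
G1 X10.05 Y-6.45 E0.5091
G1 X15.00 Y-8.50 E0.5982
G1 X19.95 Y-6.45 E0.6873
G1 X22.00 Y-1.50 E0.7764
G1 X19.95 Y3.45 E0.8655
G1 X15.00 Y5.50 E0.9546
G1 X10.05 Y3.45 E1.0437
G1 X9.16 Y1.31 E1.0822
G1 X6.86 Y6.86 E1.1821
G1 X0.00 Y9.71 E1.3056
G1 X-6.86 Y6.86 E1.4292
G1 X-9.71 Y0.00 E1.5527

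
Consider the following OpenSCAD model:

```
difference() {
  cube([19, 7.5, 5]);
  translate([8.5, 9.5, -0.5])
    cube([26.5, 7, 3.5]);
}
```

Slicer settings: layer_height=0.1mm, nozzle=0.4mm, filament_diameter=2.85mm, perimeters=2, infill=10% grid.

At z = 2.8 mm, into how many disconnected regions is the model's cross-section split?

1

At z = 2.8 mm: the cube is present — its section is the full 19×7.5 rectangle; the cube at (8.5, 9.5) is present — its section is the full 26.5×7 rectangle; After the difference (first − rest): starting from the 19×7.5 cube, the 26.5×7 cube at (8.5, 9.5) misses the remaining region (no effect) — 1 connected region. The result has 1 disconnected region.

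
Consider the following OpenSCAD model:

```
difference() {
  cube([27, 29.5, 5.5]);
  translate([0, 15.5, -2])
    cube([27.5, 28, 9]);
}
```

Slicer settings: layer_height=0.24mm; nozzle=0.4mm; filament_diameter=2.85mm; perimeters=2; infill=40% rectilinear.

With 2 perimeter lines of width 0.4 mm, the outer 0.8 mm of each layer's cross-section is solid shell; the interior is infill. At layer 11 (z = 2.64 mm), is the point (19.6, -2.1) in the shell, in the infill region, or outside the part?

outside

At z = 2.64 mm: the cube (footprint 27×29.5) is included at this height; the 27.5×28 cube at (0, 15.5) contributes its full rectangle; Subtracting the remaining from the first: starting from the 27×29.5 cube, the 27.5×28 cube at (0, 15.5) partially overlaps it — only the 378.00 mm² overlap (of its 770.00 mm²) is removed, clipping the outline — 1 connected region. Overall, the cross-section is a single solid region. The nearest boundary edge runs (27.00, 0.00)→(0.00, 0.00); distance from the point to it = 2.10 mm. The point is not inside any of the regions above, so it lies outside the cross-section (2.10 mm from the nearest boundary).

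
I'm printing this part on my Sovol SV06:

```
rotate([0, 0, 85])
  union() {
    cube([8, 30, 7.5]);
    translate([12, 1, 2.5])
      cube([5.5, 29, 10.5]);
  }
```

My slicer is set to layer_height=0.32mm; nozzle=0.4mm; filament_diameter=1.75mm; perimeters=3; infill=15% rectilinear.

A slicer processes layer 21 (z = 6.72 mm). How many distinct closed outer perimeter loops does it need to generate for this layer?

2

At z = 6.72 mm: the cube is present — its section is the full 8×30 rectangle; the 5.5×29 cube at (12, 1) contributes its full rectangle; Taking the union: the 2 present regions are separate (no shared area or edge), so areas and boundary lengths simply add and each stays a separate island — 2 connected regions; (rotated 85° about Z; rotation is an isometry so areas/perimeters/island counts are preserved). The result has 2 disconnected regions.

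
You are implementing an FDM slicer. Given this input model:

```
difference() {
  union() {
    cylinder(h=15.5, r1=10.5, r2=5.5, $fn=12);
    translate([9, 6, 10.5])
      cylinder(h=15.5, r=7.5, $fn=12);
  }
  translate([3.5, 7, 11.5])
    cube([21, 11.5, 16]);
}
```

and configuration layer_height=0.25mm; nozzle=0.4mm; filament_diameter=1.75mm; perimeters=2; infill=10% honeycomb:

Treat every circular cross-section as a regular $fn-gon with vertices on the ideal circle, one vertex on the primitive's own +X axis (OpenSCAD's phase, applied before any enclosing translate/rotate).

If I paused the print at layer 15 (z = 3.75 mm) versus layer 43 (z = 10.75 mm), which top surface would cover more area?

layer 43 (z = 10.75 mm)

Layer 15 (z = 3.75): the cone: at t=0.242 of its height the radius interpolates to r₁+(r₂−r₁)t = 9.290, giving a regular 12-gon of that circumradius (area = (12/2)·9.290²·sin(360°/12) = 258.93 mm²); the cylinder at (9, 6) is not intersected at this z (z outside [10.5, 26]); Taking the union: only the cone is present, so the union is just that shape — area = 258.93 mm²; the cube at (3.5, 7) does not reach this height (z outside [11.5, 27.5]); Subtracting the remaining from the first: none of the subtracted shapes is present at this height, so the result so far is unchanged — area = 258.93 mm². So its area = 258.93 mm². Layer 43 (z = 10.75): the cone (r1=10.5→r2=5.5) has section circumradius 7.032 here — a regular 12-gon (area = (12/2)·7.032²·sin(360°/12) = 148.36 mm²); the r=7.5 cylinder at (9, 6) gives a regular 12-gon of circumradius 7.5 (constant along its height) (area = (12/2)·7.500²·sin(360°/12) = 168.75 mm²); Taking the union: the regions partially overlap — summed areas 317.11 mm² minus the doubly-counted overlap 21.43 mm² gives 295.68 mm² — area = 295.68 mm²; the cube at (3.5, 7) is absent (z outside [11.5, 27.5]); Taking the first minus the rest: none of the subtracted shapes is present at this height, so that combined region is unchanged — area = 295.68 mm². So its area = 295.68 mm². Layer 43 is larger (295.68 vs 258.93 mm²).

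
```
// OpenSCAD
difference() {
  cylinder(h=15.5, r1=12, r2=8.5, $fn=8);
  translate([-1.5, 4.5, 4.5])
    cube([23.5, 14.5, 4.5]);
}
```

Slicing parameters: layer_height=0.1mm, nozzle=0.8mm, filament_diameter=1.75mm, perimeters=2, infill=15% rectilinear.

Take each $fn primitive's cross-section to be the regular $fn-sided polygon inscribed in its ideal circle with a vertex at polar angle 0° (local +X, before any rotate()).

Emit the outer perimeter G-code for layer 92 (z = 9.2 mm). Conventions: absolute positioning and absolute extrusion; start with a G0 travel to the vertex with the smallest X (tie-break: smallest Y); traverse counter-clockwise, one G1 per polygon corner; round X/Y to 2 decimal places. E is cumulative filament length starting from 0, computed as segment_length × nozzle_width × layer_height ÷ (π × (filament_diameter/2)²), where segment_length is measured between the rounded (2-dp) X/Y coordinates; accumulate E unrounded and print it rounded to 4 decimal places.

G0 X-9.92 Y0.00 Z9.20
G1 X-7.02 Y-7.02 E0.2526
G1 X0.00 Y-9.92 E0.5052
G1 X7.02 Y-7.02 E0.7579
G1 X9.92 Y0.00 E1.0105
G1 X7.02 Y7.02 E1.2631
G1 X0.00 Y9.92 E1.5157
G1 X-7.02 Y7.02 E1.7684
G1 X-9.92 Y0.00 E2.0210

At z = 9.2 mm: the cone (r1=12→r2=8.5) has section circumradius 9.923 here — a regular 8-gon; the cube at (-1.5, 4.5) does not reach this height (z outside [4.5, 9]); Taking the first minus the rest: none of the subtracted shapes is present at this height, so the cone is unchanged — 1 connected region. The outline is a single polygon with 8 vertices. Extrusion per mm of travel: 0.8 × 0.1 / (π × 0.875²) = 0.033260. Accumulating E over each segment gives final E = 2.0210.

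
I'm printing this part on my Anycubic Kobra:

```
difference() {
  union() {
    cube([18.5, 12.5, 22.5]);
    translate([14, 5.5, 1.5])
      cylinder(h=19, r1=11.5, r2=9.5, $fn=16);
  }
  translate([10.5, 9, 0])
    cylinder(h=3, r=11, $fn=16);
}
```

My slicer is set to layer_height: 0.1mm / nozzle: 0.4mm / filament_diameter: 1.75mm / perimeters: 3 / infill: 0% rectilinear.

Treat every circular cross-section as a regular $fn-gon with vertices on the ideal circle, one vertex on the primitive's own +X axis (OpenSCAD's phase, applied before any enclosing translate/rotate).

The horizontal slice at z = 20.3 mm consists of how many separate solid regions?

At z = 20.3 mm: the cube is present — its section is the full 18.5×12.5 rectangle; the cone at (14, 5.5) (r1=11.5→r2=9.5) has section circumradius 9.521 here — a regular 16-gon; Merging all regions: the regions partially overlap (shared area 163.90 mm²), so overlapping operands fuse into one piece — 1 connected region; the cylinder at (10.5, 9) is not intersected at this z (z outside [0, 3]); Subtracting the remaining from the first: none of the subtracted shapes is present at this height, so the result so far is unchanged — 1 connected region. The result has 1 disconnected region.

1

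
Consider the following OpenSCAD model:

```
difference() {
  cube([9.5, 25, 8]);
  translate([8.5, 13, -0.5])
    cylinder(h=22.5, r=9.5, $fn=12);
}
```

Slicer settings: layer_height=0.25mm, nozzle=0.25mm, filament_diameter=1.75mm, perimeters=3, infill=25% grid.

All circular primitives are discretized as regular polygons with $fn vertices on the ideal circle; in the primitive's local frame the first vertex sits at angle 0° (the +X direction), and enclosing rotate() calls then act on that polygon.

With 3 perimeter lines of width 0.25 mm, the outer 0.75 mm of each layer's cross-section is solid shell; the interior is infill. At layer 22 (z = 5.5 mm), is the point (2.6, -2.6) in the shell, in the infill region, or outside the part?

At z = 5.5 mm: the cube is present — its section is the full 9.5×25 rectangle; the r=9.5 cylinder at (8.5, 13) contributes a regular 12-gon of circumradius 9.5; Taking the first minus the rest: starting from the 9.5×25 cube, the r=9.5 cylinder at (8.5, 13) partially overlaps it — only the 150.38 mm² overlap (of its 270.75 mm²) is removed, clipping the outline — 2 connected regions. Overall, the cross-section has 2 separate islands. The nearest boundary edge runs (9.50, 0.00)→(0.00, 0.00); distance from the point to it = 2.60 mm. The point is not inside any of the regions above, so it lies outside the cross-section (2.60 mm from the nearest boundary).

outside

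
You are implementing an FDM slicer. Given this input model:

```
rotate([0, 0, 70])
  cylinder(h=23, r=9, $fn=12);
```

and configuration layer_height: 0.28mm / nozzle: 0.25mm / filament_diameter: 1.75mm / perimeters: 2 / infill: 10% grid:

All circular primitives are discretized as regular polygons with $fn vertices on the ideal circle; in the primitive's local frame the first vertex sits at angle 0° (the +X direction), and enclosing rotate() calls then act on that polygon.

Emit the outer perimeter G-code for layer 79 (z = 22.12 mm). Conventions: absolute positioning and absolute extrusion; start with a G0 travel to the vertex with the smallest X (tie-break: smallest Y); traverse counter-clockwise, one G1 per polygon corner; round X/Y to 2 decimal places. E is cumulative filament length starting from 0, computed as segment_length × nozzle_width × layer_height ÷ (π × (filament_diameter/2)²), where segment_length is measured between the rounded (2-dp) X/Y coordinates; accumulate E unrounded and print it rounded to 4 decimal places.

G0 X-8.86 Y-1.56 Z22.12
G1 X-6.89 Y-5.79 E0.1358
G1 X-3.08 Y-8.46 E0.2712
G1 X1.56 Y-8.86 E0.4067
G1 X5.79 Y-6.89 E0.5425
G1 X8.46 Y-3.08 E0.6779
G1 X8.86 Y1.56 E0.8135
G1 X6.89 Y5.79 E0.9493
G1 X3.08 Y8.46 E1.0847
G1 X-1.56 Y8.86 E1.2202
G1 X-5.79 Y6.89 E1.3560
G1 X-8.46 Y3.08 E1.4914
G1 X-8.86 Y-1.56 E1.6269

At z = 22.12 mm: the r=9 cylinder gives a regular 12-gon of circumradius 9 (constant along its height); (whole slice rotated 70° about Z — lengths, areas and connectivity unchanged). The outline is a single polygon with 12 vertices. Extrusion per mm of travel: 0.25 × 0.28 / (π × 0.875²) = 0.029103. Accumulating E over each segment gives final E = 1.6269.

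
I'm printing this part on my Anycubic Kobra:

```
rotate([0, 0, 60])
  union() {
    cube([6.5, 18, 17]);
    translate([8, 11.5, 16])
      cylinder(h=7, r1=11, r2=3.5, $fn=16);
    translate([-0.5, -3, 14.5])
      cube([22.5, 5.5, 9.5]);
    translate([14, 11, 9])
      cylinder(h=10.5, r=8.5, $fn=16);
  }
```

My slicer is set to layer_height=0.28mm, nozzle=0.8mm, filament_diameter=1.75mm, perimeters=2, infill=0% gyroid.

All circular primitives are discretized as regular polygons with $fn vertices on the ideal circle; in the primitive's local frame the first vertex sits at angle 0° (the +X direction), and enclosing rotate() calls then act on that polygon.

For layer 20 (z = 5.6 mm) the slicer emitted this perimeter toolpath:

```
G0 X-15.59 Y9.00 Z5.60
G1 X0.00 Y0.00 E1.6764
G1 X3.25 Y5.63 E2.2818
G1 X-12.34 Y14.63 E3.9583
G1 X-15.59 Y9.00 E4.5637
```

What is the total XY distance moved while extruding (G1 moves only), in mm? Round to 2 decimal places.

Sum the Euclidean lengths of each G1 segment: total = 49.00 mm.

49.00 mm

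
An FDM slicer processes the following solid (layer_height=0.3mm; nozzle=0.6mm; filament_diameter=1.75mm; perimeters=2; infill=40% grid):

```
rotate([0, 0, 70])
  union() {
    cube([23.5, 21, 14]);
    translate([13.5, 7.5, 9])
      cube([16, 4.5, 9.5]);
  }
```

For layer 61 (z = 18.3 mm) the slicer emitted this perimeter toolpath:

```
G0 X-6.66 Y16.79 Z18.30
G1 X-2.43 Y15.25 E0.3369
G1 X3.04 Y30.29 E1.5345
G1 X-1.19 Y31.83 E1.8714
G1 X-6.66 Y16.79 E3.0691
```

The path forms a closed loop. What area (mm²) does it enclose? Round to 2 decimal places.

72.04 mm²

Apply the shoelace formula to the sequence of (X, Y) vertices; enclosed area = 72.04 mm².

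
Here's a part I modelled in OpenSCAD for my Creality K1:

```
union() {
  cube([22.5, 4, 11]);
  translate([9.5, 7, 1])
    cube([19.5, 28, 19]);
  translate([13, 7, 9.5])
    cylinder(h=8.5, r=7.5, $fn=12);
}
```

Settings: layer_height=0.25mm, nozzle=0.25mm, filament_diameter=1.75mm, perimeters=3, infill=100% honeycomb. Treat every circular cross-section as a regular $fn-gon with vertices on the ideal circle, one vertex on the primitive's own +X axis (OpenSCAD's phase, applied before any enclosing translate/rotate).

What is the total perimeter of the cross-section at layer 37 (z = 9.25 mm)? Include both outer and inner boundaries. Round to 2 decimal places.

At z = 9.25 mm: the 22.5×4 cube contributes its full rectangle (perimeter 53.00 mm); the cube at (9.5, 7) (footprint 19.5×28) is included at this height (perimeter 95.00 mm); the cylinder at (13, 7) is absent (z outside [9.5, 18]); Merging all regions: the 2 present regions are separate (no shared area or edge), so areas and boundary lengths simply add and each stays a separate island — boundary = 148.00 mm. Overall, the cross-section has 2 separate islands. Total boundary length (outer) = 148.00 mm.

148.00 mm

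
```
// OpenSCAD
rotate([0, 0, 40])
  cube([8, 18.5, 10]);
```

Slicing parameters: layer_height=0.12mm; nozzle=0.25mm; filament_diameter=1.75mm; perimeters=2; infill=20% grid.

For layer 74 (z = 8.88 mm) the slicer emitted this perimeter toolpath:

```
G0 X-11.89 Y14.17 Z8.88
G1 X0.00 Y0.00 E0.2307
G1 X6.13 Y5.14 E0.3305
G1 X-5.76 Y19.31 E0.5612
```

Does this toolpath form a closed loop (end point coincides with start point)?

no

Start point (G0): (-11.89, 14.17). End point (last G1): the path does not return to the start — open.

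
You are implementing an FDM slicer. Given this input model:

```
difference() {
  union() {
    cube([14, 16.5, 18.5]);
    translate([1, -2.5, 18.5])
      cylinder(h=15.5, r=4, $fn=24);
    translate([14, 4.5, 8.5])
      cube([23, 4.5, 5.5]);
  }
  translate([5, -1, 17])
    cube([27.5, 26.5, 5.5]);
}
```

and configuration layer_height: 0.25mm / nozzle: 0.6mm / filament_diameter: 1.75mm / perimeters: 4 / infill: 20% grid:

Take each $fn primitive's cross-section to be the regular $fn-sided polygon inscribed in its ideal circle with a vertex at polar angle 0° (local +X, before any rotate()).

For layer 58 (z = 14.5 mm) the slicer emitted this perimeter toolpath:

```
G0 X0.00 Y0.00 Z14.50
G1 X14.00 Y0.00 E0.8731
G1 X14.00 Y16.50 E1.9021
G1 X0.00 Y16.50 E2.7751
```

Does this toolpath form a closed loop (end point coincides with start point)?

Start point (G0): (0.00, 0.00). End point (last G1): the path does not return to the start — open.

no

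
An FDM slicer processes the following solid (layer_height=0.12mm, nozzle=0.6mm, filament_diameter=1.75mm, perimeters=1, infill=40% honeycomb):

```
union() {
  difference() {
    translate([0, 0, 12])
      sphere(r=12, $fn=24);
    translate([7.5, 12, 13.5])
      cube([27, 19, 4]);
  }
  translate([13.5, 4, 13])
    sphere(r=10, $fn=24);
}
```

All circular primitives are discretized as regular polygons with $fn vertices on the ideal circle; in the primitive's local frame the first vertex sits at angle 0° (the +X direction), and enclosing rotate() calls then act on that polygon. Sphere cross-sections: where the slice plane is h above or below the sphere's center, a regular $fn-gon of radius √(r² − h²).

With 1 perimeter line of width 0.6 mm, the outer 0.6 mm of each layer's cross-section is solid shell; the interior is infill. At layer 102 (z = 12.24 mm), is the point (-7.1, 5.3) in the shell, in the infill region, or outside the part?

At z = 12.24 mm: the sphere: section is a regular 24-gon, circumradius = √(r²−h²) = √(12²−0.24²) = 11.998; the cube at (7.5, 12) is absent (z outside [13.5, 17.5]); Taking the first minus the rest: none of the subtracted shapes is present at this height, so the r=12 sphere is unchanged — 1 connected region; the sphere at (13.5, 4): section is a regular 24-gon, circumradius = √(r²−h²) = √(10²−0.76²) = 9.971; Taking the union: the regions partially overlap (shared area 89.37 mm²), so overlapping operands fuse into one piece — 1 connected region. Overall, the cross-section is a single solid region. The nearest boundary edge runs (-10.39, 6.00)→(-8.48, 8.48); distance from the point to it = 3.04 mm. The point is inside the cross-section and 3.04 mm from the nearest boundary — more than the 0.6 mm shell width (1 × 0.6), so it's in the infill interior.

infill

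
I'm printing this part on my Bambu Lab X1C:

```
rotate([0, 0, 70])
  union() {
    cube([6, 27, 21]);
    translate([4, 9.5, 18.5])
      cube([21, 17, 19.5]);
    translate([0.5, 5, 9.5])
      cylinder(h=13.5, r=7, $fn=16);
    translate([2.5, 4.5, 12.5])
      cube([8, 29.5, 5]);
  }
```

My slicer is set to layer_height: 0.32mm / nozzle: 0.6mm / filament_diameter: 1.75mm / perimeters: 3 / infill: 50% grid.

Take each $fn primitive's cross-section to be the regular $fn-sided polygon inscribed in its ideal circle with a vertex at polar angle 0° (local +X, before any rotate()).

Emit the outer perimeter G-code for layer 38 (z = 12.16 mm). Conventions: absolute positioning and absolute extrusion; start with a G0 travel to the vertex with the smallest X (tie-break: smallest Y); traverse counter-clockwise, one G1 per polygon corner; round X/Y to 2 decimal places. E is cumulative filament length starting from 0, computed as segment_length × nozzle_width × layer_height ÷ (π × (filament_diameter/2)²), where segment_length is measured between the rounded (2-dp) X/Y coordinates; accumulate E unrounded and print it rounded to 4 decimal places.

G0 X-25.37 Y9.23 Z12.16
G1 X-11.18 Y4.07 E1.2053
G1 X-11.52 Y1.87 E1.3830
G1 X-10.87 Y-0.78 E1.6008
G1 X-9.26 Y-2.98 E1.8184
G1 X-6.92 Y-4.40 E2.0369
G1 X-4.22 Y-4.81 E2.2549
G1 X-1.57 Y-4.16 E2.4727
G1 X0.63 Y-2.55 E2.6903
G1 X2.05 Y-0.21 E2.9088
G1 X2.47 Y2.49 E3.1269
G1 X1.84 Y5.05 E3.3374
G1 X2.05 Y5.64 E3.3873
G1 X1.23 Y5.94 E3.4570
G1 X0.20 Y7.34 E3.5958
G1 X-2.13 Y8.76 E3.8136
G1 X-4.83 Y9.17 E4.0316
G1 X-6.52 Y8.76 E4.1704
G1 X-23.32 Y14.87 E5.5974
G1 X-25.37 Y9.23 E6.0764

At z = 12.16 mm: the cube is present — its section is the full 6×27 rectangle; the cube at (4, 9.5) does not reach this height (z outside [18.5, 38]); the r=7 cylinder at (0.5, 5) gives a regular 16-gon of circumradius 7 (constant along its height); the cube at (2.5, 4.5) is not intersected at this z (z outside [12.5, 17.5]); Taking the union: the regions partially overlap (shared area 66.72 mm²), so overlapping operands fuse into one piece — 1 connected region; (whole slice rotated 70° about Z — lengths, areas and connectivity unchanged). The outline is a single polygon with 19 vertices. Extrusion per mm of travel: 0.6 × 0.32 / (π × 0.875²) = 0.079824. Accumulating E over each segment gives final E = 6.0764.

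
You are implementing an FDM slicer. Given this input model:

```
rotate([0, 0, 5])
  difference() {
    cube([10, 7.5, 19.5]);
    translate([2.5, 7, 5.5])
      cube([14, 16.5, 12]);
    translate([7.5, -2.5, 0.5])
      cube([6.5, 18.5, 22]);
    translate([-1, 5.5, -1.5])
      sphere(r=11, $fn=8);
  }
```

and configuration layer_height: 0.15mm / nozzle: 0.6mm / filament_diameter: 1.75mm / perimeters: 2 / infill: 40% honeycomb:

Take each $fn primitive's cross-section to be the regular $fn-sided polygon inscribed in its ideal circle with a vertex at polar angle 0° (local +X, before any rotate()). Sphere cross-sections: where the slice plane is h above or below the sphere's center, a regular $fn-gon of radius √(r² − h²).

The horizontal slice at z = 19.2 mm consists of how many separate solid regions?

1

At z = 19.2 mm: the cube (footprint 10×7.5) is included at this height; the cube at (2.5, 7) does not reach this height (z outside [5.5, 17.5]); the 6.5×18.5 cube at (7.5, -2.5) contributes its full rectangle; the sphere at (-1, 5.5) does not reach this height (|z−center|=20.700 > r=11); Taking the first minus the rest: starting from the 10×7.5 cube, the 6.5×18.5 cube at (7.5, -2.5) partially overlaps it — only the 18.75 mm² overlap (of its 120.25 mm²) is removed, clipping the outline — 1 connected region; (rotated 5° about Z; rotation is an isometry so areas/perimeters/island counts are preserved). The result has 1 disconnected region.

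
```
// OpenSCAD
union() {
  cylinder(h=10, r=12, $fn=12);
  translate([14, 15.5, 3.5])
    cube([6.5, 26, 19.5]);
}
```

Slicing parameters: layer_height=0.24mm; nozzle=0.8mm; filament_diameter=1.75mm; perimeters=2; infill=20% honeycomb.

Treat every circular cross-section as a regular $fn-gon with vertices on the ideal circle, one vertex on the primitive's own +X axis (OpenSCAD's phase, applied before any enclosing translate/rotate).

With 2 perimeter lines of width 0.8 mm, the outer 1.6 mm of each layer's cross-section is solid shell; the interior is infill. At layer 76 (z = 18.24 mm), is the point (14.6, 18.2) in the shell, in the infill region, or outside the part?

shell

At z = 18.24 mm: the cylinder is not intersected at this z (z outside [0, 10]); the cube at (14, 15.5) is present — its section is the full 6.5×26 rectangle; Combining (union): only the 6.5×26 cube at (14, 15.5) is present, so the union is just that shape — 1 connected region. Overall, the cross-section is a single solid region. The nearest boundary edge runs (14.00, 41.50)→(14.00, 15.50); distance from the point to it = 0.60 mm. The point is inside the cross-section, 0.60 mm from the nearest boundary — within the 1.6 mm shell band (2 × 0.8).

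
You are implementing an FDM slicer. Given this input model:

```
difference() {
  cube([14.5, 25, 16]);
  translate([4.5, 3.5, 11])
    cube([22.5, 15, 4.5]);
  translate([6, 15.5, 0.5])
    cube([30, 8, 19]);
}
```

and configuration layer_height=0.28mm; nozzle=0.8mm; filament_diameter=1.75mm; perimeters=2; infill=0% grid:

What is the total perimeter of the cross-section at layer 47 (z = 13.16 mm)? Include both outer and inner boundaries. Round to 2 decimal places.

At z = 13.16 mm: the 14.5×25 cube contributes its full rectangle (perimeter 79.00 mm); the cube at (4.5, 3.5) is present — its section is the full 22.5×15 rectangle (perimeter 75.00 mm); the cube at (6, 15.5) is present — its section is the full 30×8 rectangle (perimeter 76.00 mm); Subtracting the remaining from the first: starting from the 14.5×25 cube, the 22.5×15 cube at (4.5, 3.5) partially overlaps it — only the 150.00 mm² overlap (of its 337.50 mm²) is removed, clipping the outline; the 30×8 cube at (6, 15.5) partially overlaps it — only the 42.50 mm² overlap (of its 240.00 mm²) is removed, clipping the outline — boundary = 99.00 mm. Overall, the cross-section is a single solid region. Total boundary length (outer) = 99.00 mm.

99.00 mm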